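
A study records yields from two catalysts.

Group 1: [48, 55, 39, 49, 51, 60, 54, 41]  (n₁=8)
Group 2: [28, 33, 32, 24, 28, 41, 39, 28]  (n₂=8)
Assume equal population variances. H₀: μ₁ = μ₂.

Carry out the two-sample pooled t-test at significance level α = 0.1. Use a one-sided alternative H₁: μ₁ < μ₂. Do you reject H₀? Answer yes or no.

x̄₁=49.625, s₁=7.050, n₁=8
x̄₂=31.625, s₂=5.878, n₂=8
s_p² = [7·7.050² + 7·5.878²]/14 = 42.1250
SE = √(s_p²·(1/8+1/8)) = 3.2452
t = (49.625−31.625)/3.2452 = 5.5467
df = 14
p-value (one-sided, H₁ less) = 0.99996
At α=0.1: p ≥ α → fail to reject H₀

reject H₀: no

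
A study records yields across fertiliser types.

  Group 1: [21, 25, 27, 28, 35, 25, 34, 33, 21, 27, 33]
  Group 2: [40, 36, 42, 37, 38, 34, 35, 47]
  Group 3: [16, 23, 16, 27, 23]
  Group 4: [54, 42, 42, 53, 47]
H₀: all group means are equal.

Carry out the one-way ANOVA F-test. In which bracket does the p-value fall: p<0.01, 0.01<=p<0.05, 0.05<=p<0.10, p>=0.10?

p-value bracket: p<0.01

Group means [28.09, 38.62, 21.00, 47.60], grand mean 33.138
SSB = Σnᵢ(x̄ᵢ−x̄)² = 2303.464; SSW = ΣΣ(x−x̄ᵢ)² = 607.984
MSB = 2303.464/3 = 767.8214; MSW = 607.984/25 = 24.3194
F = MSB/MSW = 31.5724
df = (3, 25)
p-value (upper-tail) = 0.00000
→ bracket: p<0.01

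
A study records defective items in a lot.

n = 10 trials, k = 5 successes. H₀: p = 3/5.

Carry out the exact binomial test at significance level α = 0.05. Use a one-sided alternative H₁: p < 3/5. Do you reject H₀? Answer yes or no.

reject H₀: no

Exact binomial: n=10, k=5, p₀=3/5=0.6000
P(X≤5) from Σ C(n,i)·p₀^i·(1−p₀)^(n−i)
p-value (one-sided, H₁ less) = 0.36690
At α=0.05: p ≥ α → fail to reject H₀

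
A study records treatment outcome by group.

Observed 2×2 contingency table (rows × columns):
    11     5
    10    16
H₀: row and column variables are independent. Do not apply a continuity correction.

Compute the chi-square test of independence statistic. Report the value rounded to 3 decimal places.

test statistic = 3.635

Row totals [16, 26], col totals [21, 21], n=42
χ² = (11−8.00)²/8.00 + (5−8.00)²/8.00 + (10−13.00)²/13.00 + (16−13.00)²/13.00 = 3.6346
df = 1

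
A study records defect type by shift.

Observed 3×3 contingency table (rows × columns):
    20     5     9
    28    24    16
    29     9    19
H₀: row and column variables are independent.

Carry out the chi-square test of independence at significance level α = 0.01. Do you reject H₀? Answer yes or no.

reject H₀: no

Row totals [34, 68, 57], col totals [77, 38, 44], n=159
χ² = (20−16.47)²/16.47 + (5−8.13)²/8.13 + (9−9.41)²/9.41 + (28−32.93)²/32.93 + (24−16.25)²/16.25 + (16−18.82)²/18.82 + (29−27.60)²/27.60 + (9−13.62)²/13.62 + (19−15.77)²/15.77 = 9.1326
df = 4
p-value (upper-tail) = 0.05787
At α=0.01: p ≥ α → fail to reject H₀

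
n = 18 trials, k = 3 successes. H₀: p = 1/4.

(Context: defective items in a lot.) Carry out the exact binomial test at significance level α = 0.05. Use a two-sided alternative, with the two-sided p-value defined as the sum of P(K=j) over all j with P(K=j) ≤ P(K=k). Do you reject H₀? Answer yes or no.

reject H₀: no

Exact binomial: n=18, k=3, p₀=1/4=0.2500
P(X=j) = C(n,j)·p₀^j·(1−p₀)^(n−j); p = Σ P(X=j) over j with P(X=j) ≤ P(X=3)
p-value (two-sided) = 0.58824
At α=0.05: p ≥ α → fail to reject H₀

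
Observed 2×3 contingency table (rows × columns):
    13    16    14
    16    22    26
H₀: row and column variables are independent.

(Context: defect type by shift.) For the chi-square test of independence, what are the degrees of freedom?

df = (r−1)(c−1) = (2−1)·(3−1) = 2

degrees of freedom = 2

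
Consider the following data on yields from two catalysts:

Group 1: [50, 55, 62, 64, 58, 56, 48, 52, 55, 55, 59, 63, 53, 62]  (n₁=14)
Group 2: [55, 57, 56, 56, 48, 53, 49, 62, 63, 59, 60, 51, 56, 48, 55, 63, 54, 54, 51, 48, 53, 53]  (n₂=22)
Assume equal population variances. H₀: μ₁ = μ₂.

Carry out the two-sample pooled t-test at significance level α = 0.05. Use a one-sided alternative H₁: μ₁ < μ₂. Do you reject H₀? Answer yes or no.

x̄₁=56.571, s₁=4.972, n₁=14
x̄₂=54.727, s₂=4.641, n₂=22
s_p² = [13·4.972² + 21·4.641²]/34 = 22.7586
SE = √(s_p²·(1/14+1/22)) = 1.6310
t = (56.571−54.727)/1.6310 = 1.1307
df = 34
p-value (one-sided, H₁ less) = 0.86695
At α=0.05: p ≥ α → fail to reject H₀

reject H₀: no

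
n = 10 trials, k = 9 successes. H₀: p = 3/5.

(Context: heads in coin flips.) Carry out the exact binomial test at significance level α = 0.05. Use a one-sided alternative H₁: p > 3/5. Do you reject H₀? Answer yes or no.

Exact binomial: n=10, k=9, p₀=3/5=0.6000
P(X≥9) from Σ C(n,i)·p₀^i·(1−p₀)^(n−i)
p-value (one-sided, H₁ greater) = 0.04636
At α=0.05: p < α → reject H₀

reject H₀: yes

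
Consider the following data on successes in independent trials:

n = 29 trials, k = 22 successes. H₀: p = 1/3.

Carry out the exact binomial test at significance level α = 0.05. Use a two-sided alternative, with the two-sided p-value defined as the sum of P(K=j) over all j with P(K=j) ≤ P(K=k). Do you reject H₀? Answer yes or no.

reject H₀: yes

Exact binomial: n=29, k=22, p₀=1/3=0.3333
P(X=j) = C(n,j)·p₀^j·(1−p₀)^(n−j); p = Σ P(X=j) over j with P(X=j) ≤ P(X=22)
p-value (two-sided) = 0.00000
At α=0.05: p < α → reject H₀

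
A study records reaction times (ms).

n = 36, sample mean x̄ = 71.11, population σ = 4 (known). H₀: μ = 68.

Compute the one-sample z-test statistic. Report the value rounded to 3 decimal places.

SE = σ/√n = 4/√36 = 0.6667
z = (x̄−μ₀)/SE = (71.11−68)/0.6667 = 4.6650

test statistic = 4.665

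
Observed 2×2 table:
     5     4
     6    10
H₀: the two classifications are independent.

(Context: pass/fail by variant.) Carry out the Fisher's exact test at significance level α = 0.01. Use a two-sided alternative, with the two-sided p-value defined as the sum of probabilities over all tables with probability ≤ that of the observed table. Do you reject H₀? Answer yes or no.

reject H₀: no

Margins: r₁=9, r₂=16, c₁=11, c₂=14, n=25
p_obs = C(9,5)·C(16,6)/C(25,11); sum pmf over tables with pmf ≤ p_obs
p-value (two-sided) = 0.43408
At α=0.01: p ≥ α → fail to reject H₀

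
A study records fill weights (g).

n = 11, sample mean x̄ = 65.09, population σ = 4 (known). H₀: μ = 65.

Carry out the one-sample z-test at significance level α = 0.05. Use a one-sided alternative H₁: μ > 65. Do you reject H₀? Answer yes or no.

reject H₀: no

SE = σ/√n = 4/√11 = 1.2060
z = (x̄−μ₀)/SE = (65.09−65)/1.2060 = 0.0746
p-value (one-sided, H₁ greater) = 0.47026
At α=0.05: p ≥ α → fail to reject H₀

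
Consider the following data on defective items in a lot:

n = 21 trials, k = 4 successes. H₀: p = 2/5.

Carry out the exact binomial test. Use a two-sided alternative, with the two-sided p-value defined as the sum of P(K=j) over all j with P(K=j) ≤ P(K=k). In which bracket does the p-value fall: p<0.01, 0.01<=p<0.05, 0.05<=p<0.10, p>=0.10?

Exact binomial: n=21, k=4, p₀=2/5=0.4000
P(X=j) = C(n,j)·p₀^j·(1−p₀)^(n−j); p = Σ P(X=j) over j with P(X=j) ≤ P(X=4)
p-value (two-sided) = 0.07218
→ bracket: 0.05<=p<0.10

p-value bracket: 0.05<=p<0.10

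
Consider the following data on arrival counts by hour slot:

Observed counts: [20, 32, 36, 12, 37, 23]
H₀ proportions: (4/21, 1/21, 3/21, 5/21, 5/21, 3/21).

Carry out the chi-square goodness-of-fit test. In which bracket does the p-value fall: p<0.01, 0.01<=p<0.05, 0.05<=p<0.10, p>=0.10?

n = 160; E_i = n·p_i = [30.48, 7.62, 22.86, 38.10, 38.10, 22.86]
χ² = (20−30.48)²/30.48 + (32−7.62)²/7.62 + (36−22.86)²/22.86 + (12−38.10)²/38.10 + (37−38.10)²/38.10 + (23−22.86)²/22.86 = 107.0850
df = 5
p-value (upper-tail) = 0.00000
→ bracket: p<0.01

p-value bracket: p<0.01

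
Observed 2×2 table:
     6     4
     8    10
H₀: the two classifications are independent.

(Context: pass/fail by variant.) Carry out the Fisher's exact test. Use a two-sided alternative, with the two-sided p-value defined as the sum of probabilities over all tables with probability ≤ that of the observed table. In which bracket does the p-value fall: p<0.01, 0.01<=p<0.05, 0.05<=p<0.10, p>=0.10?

p-value bracket: p>=0.10

Margins: r₁=10, r₂=18, c₁=14, c₂=14, n=28
p_obs = C(10,6)·C(18,8)/C(28,14); sum pmf over tables with pmf ≤ p_obs
p-value (two-sided) = 0.69458
→ bracket: p>=0.10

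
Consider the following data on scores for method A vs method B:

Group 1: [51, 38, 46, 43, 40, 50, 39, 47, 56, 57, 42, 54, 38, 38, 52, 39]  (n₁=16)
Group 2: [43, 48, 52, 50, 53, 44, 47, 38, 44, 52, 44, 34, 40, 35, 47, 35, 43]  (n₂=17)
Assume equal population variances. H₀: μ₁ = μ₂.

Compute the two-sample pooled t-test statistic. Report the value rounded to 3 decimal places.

x̄₁=45.625, s₁=6.888, n₁=16
x̄₂=44.059, s₂=6.098, n₂=17
s_p² = [15·6.888² + 16·6.098²]/31 = 42.1513
SE = √(s_p²·(1/16+1/17)) = 2.2614
t = (45.625−44.059)/2.2614 = 0.6926
df = 31

test statistic = 0.693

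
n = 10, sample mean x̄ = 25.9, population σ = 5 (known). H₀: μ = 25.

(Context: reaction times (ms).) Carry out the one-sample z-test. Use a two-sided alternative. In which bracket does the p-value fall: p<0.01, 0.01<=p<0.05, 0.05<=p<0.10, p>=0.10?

p-value bracket: p>=0.10

SE = σ/√n = 5/√10 = 1.5811
z = (x̄−μ₀)/SE = (25.9−25)/1.5811 = 0.5692
p-value (two-sided) = 0.56921
→ bracket: p>=0.10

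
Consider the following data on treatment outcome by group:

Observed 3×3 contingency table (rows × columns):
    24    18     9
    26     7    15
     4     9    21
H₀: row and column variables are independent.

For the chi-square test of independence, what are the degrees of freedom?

df = (r−1)(c−1) = (3−1)·(3−1) = 4

degrees of freedom = 4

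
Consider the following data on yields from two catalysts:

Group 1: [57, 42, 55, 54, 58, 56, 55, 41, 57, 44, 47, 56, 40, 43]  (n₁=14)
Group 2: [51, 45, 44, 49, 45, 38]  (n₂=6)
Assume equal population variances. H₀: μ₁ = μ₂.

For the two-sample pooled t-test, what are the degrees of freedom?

df = n₁ + n₂ − 2 = 14 + 6 − 2 = 18

degrees of freedom = 18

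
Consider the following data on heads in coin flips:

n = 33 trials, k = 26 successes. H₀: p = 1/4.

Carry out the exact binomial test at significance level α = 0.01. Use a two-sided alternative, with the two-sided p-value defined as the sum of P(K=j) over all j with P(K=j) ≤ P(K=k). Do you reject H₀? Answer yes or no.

Exact binomial: n=33, k=26, p₀=1/4=0.2500
P(X=j) = C(n,j)·p₀^j·(1−p₀)^(n−j); p = Σ P(X=j) over j with P(X=j) ≤ P(X=26)
p-value (two-sided) = 0.00000
At α=0.01: p < α → reject H₀

reject H₀: yes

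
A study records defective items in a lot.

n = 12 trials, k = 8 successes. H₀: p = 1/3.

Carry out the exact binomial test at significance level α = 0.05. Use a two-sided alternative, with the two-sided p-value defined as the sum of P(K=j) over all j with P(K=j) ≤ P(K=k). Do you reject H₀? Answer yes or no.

Exact binomial: n=12, k=8, p₀=1/3=0.3333
P(X=j) = C(n,j)·p₀^j·(1−p₀)^(n−j); p = Σ P(X=j) over j with P(X=j) ≤ P(X=8)
p-value (two-sided) = 0.02647
At α=0.05: p < α → reject H₀

reject H₀: yes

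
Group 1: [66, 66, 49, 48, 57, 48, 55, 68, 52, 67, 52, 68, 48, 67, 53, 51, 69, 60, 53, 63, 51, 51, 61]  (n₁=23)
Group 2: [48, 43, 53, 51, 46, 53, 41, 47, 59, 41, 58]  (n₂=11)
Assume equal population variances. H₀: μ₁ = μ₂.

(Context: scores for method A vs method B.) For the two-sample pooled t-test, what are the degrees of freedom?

df = n₁ + n₂ − 2 = 23 + 11 − 2 = 32

degrees of freedom = 32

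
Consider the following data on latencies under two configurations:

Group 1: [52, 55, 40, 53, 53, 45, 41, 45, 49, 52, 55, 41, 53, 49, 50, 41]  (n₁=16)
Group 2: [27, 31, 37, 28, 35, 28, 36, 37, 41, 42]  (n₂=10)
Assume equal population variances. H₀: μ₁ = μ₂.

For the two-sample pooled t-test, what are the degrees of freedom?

df = n₁ + n₂ − 2 = 16 + 10 − 2 = 24

degrees of freedom = 24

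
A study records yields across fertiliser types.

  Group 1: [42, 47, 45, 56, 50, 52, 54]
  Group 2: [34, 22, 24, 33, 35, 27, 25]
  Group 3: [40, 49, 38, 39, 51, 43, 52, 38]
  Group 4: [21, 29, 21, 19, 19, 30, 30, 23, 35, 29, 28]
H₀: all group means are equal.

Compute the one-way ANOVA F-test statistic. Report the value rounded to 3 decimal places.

Group means [49.43, 28.57, 43.75, 25.82], grand mean 35.758
SSB = Σnᵢ(x̄ᵢ−x̄)² = 3267.496; SSW = ΣΣ(x−x̄ᵢ)² = 864.565
MSB = 3267.496/3 = 1089.1652; MSW = 864.565/29 = 29.8126
F = MSB/MSW = 36.5337
df = (3, 29)

test statistic = 36.534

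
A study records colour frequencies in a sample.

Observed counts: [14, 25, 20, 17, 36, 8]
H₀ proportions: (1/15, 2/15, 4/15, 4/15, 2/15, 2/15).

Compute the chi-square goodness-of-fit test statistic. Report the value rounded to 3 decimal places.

n = 120; E_i = n·p_i = [8.00, 16.00, 32.00, 32.00, 16.00, 16.00]
χ² = (14−8.00)²/8.00 + (25−16.00)²/16.00 + (20−32.00)²/32.00 + (17−32.00)²/32.00 + (36−16.00)²/16.00 + (8−16.00)²/16.00 = 50.0938
df = 5

test statistic = 50.094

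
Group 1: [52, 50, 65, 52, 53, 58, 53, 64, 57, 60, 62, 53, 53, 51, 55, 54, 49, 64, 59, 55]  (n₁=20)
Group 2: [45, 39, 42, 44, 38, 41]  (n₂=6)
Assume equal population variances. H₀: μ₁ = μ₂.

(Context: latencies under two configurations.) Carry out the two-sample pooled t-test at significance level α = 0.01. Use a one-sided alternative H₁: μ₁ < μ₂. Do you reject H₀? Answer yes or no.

reject H₀: no

x̄₁=55.950, s₁=4.915, n₁=20
x̄₂=41.500, s₂=2.739, n₂=6
s_p² = [19·4.915² + 5·2.739²]/24 = 20.6854
SE = √(s_p²·(1/20+1/6)) = 2.1170
t = (55.950−41.500)/2.1170 = 6.8256
df = 24
p-value (one-sided, H₁ less) = 1.00000
At α=0.01: p ≥ α → fail to reject H₀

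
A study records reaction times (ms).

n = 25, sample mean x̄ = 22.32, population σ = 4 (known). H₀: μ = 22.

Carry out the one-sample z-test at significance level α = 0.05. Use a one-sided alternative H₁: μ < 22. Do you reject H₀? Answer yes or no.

reject H₀: no

SE = σ/√n = 4/√25 = 0.8000
z = (x̄−μ₀)/SE = (22.32−22)/0.8000 = 0.4000
p-value (one-sided, H₁ less) = 0.65542
At α=0.05: p ≥ α → fail to reject H₀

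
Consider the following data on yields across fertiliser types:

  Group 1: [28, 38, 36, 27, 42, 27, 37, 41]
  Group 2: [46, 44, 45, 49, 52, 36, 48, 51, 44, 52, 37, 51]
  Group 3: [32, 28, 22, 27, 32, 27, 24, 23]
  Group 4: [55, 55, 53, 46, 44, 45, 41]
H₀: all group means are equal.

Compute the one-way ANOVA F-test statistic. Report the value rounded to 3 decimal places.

Group means [34.50, 46.25, 26.88, 48.43], grand mean 39.571
SSB = Σnᵢ(x̄ᵢ−x̄)² = 2579.732; SSW = ΣΣ(x−x̄ᵢ)² = 898.839
MSB = 2579.732/3 = 859.9107; MSW = 898.839/31 = 28.9948
F = MSB/MSW = 29.6574
df = (3, 31)

test statistic = 29.657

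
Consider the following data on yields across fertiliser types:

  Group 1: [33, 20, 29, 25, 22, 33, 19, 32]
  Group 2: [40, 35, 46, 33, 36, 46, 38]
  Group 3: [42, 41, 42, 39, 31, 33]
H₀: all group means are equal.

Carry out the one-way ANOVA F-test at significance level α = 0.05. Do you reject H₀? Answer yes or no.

Group means [26.62, 39.14, 38.00], grand mean 34.048
SSB = Σnᵢ(x̄ᵢ−x̄)² = 716.220; SSW = ΣΣ(x−x̄ᵢ)² = 518.732
MSB = 716.220/2 = 358.1101; MSW = 518.732/18 = 28.8185
F = MSB/MSW = 12.4264
df = (2, 18)
p-value (upper-tail) = 0.00041
At α=0.05: p < α → reject H₀

reject H₀: yes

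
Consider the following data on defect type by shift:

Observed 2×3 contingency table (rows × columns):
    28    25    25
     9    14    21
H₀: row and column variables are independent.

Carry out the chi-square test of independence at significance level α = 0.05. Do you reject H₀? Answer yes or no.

Row totals [78, 44], col totals [37, 39, 46], n=122
χ² = (28−23.66)²/23.66 + (25−24.93)²/24.93 + (25−29.41)²/29.41 + (9−13.34)²/13.34 + (14−14.07)²/14.07 + (21−16.59)²/16.59 = 4.0460
df = 2
p-value (upper-tail) = 0.13226
At α=0.05: p ≥ α → fail to reject H₀

reject H₀: no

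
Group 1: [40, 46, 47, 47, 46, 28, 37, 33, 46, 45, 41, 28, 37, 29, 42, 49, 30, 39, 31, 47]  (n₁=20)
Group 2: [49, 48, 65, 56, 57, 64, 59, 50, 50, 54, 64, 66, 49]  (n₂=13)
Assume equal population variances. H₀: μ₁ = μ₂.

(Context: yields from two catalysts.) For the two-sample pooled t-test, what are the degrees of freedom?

df = n₁ + n₂ − 2 = 20 + 13 − 2 = 31

degrees of freedom = 31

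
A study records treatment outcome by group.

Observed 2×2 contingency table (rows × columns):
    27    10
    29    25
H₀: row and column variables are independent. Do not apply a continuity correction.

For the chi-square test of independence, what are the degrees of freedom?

df = (r−1)(c−1) = (2−1)·(2−1) = 1

degrees of freedom = 1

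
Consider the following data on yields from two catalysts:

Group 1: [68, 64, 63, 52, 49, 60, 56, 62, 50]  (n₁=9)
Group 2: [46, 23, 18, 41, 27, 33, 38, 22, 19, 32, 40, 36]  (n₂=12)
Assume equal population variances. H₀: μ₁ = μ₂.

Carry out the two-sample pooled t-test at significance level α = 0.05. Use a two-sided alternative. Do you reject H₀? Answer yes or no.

x̄₁=58.222, s₁=6.760, n₁=9
x̄₂=31.250, s₂=9.333, n₂=12
s_p² = [8·6.760² + 11·9.333²]/19 = 69.6740
SE = √(s_p²·(1/9+1/12)) = 3.6807
t = (58.222−31.250)/3.6807 = 7.3280
df = 19
p-value (two-sided) = 0.00000
At α=0.05: p < α → reject H₀

reject H₀: yes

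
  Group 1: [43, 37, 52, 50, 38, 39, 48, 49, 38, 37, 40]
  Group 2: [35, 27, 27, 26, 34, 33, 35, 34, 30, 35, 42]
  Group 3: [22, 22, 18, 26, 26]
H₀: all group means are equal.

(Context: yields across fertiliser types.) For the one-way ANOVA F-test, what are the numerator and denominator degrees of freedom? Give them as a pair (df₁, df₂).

degrees of freedom = [2, 24]

k = 3 groups, N = 27 total
df = (k−1, N−k) = (3−1, 27−3) = (2, 24)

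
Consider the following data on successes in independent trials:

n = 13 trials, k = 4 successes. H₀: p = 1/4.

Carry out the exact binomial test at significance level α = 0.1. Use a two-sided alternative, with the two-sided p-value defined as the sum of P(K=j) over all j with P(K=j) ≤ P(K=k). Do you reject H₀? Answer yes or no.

Exact binomial: n=13, k=4, p₀=1/4=0.2500
P(X=j) = C(n,j)·p₀^j·(1−p₀)^(n−j); p = Σ P(X=j) over j with P(X=j) ≤ P(X=4)
p-value (two-sided) = 0.74835
At α=0.1: p ≥ α → fail to reject H₀

reject H₀: no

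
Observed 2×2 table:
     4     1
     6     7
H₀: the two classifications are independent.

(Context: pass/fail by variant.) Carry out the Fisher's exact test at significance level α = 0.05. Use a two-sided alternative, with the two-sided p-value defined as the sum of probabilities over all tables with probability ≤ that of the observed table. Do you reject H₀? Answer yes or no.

reject H₀: no

Margins: r₁=5, r₂=13, c₁=10, c₂=8, n=18
p_obs = C(5,4)·C(13,6)/C(18,10); sum pmf over tables with pmf ≤ p_obs
p-value (two-sided) = 0.31373
At α=0.05: p ≥ α → fail to reject H₀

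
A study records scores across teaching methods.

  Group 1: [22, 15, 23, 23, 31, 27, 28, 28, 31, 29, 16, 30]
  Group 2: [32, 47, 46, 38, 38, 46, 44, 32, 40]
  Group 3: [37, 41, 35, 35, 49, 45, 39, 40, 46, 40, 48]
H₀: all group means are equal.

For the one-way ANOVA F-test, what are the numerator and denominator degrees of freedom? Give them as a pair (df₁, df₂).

degrees of freedom = [2, 29]

k = 3 groups, N = 32 total
df = (k−1, N−k) = (3−1, 32−3) = (2, 29)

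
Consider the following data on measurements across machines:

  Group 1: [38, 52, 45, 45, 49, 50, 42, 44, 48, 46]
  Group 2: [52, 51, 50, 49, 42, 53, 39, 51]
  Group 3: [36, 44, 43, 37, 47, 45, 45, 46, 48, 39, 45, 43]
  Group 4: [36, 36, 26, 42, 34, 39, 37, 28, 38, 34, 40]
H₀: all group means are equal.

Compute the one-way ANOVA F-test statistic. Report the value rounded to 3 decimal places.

Group means [45.90, 48.38, 43.17, 35.45], grand mean 42.780
SSB = Σnᵢ(x̄ᵢ−x̄)² = 939.855; SSW = ΣΣ(x−x̄ᵢ)² = 729.169
MSB = 939.855/3 = 313.2852; MSW = 729.169/37 = 19.7073
F = MSB/MSW = 15.8969
df = (3, 37)

test statistic = 15.897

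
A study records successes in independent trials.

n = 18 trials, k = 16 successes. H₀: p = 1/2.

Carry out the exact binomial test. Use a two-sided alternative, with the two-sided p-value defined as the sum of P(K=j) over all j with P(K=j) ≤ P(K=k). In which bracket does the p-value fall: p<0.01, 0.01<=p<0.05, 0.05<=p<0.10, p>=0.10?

p-value bracket: p<0.01

Exact binomial: n=18, k=16, p₀=1/2=0.5000
P(X=j) = C(n,j)·p₀^j·(1−p₀)^(n−j); p = Σ P(X=j) over j with P(X=j) ≤ P(X=16)
p-value (two-sided) = 0.00131
→ bracket: p<0.01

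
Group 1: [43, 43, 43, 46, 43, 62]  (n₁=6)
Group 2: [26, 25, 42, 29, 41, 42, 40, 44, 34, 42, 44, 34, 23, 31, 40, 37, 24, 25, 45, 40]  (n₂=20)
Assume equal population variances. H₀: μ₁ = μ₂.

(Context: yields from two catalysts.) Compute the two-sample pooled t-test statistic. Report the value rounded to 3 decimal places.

test statistic = 3.158

x̄₁=46.667, s₁=7.607, n₁=6
x̄₂=35.400, s₂=7.680, n₂=20
s_p² = [5·7.607² + 19·7.680²]/24 = 58.7556
SE = √(s_p²·(1/6+1/20)) = 3.5680
t = (46.667−35.400)/3.5680 = 3.1577
df = 24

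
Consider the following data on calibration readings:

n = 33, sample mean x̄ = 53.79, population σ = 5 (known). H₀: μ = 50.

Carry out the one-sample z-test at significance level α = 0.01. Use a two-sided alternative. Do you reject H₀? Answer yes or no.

SE = σ/√n = 5/√33 = 0.8704
z = (x̄−μ₀)/SE = (53.79−50)/0.8704 = 4.3544
p-value (two-sided) = 0.00001
At α=0.01: p < α → reject H₀

reject H₀: yes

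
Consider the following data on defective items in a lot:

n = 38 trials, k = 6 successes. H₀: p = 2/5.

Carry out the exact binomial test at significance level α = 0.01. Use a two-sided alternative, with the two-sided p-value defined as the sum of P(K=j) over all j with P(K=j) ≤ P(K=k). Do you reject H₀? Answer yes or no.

reject H₀: yes

Exact binomial: n=38, k=6, p₀=2/5=0.4000
P(X=j) = C(n,j)·p₀^j·(1−p₀)^(n−j); p = Σ P(X=j) over j with P(X=j) ≤ P(X=6)
p-value (two-sided) = 0.00238
At α=0.01: p < α → reject H₀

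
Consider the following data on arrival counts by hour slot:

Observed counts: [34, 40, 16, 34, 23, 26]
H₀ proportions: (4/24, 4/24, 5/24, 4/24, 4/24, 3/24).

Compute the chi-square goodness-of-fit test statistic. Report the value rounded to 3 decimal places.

n = 173; E_i = n·p_i = [28.83, 28.83, 36.04, 28.83, 28.83, 21.62]
χ² = (34−28.83)²/28.83 + (40−28.83)²/28.83 + (16−36.04)²/36.04 + (34−28.83)²/28.83 + (23−28.83)²/28.83 + (26−21.62)²/21.62 = 19.3861
df = 5

test statistic = 19.386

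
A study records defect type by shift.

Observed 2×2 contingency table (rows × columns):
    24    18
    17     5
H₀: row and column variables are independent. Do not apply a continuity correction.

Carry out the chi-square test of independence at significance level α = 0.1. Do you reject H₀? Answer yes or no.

reject H₀: no

Row totals [42, 22], col totals [41, 23], n=64
χ² = (24−26.91)²/26.91 + (18−15.09)²/15.09 + (17−14.09)²/14.09 + (5−7.91)²/7.91 = 2.5411
df = 1
p-value (upper-tail) = 0.11092
At α=0.1: p ≥ α → fail to reject H₀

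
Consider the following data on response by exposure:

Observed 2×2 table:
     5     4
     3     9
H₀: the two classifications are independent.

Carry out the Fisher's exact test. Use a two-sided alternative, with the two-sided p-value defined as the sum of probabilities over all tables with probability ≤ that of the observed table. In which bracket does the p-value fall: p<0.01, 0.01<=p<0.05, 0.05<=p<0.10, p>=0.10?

Margins: r₁=9, r₂=12, c₁=8, c₂=13, n=21
p_obs = C(9,5)·C(12,3)/C(21,8); sum pmf over tables with pmf ≤ p_obs
p-value (two-sided) = 0.20310
→ bracket: p>=0.10

p-value bracket: p>=0.10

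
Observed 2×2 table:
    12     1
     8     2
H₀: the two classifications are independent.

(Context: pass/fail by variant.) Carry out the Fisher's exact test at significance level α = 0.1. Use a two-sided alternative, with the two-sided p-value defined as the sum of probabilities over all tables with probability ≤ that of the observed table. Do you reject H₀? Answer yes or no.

Margins: r₁=13, r₂=10, c₁=20, c₂=3, n=23
p_obs = C(13,12)·C(10,8)/C(23,20); sum pmf over tables with pmf ≤ p_obs
p-value (two-sided) = 0.55957
At α=0.1: p ≥ α → fail to reject H₀

reject H₀: no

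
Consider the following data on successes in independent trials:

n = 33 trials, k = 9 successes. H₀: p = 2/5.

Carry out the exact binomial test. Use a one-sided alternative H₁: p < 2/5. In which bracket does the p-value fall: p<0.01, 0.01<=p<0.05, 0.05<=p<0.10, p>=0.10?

p-value bracket: 0.05<=p<0.10

Exact binomial: n=33, k=9, p₀=2/5=0.4000
P(X≤9) from Σ C(n,i)·p₀^i·(1−p₀)^(n−i)
p-value (one-sided, H₁ less) = 0.09233
→ bracket: 0.05<=p<0.10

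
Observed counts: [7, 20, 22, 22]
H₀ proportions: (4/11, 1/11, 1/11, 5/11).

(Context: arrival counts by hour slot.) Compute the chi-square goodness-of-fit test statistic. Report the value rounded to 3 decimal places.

n = 71; E_i = n·p_i = [25.82, 6.45, 6.45, 32.27]
χ² = (7−25.82)²/25.82 + (20−6.45)²/6.45 + (22−6.45)²/6.45 + (22−32.27)²/32.27 = 82.8528
df = 3

test statistic = 82.853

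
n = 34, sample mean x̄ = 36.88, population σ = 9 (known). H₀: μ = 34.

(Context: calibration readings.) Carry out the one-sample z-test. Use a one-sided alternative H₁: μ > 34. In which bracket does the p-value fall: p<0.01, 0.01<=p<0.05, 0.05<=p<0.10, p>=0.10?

p-value bracket: 0.01<=p<0.05

SE = σ/√n = 9/√34 = 1.5435
z = (x̄−μ₀)/SE = (36.88−34)/1.5435 = 1.8659
p-value (one-sided, H₁ greater) = 0.03103
→ bracket: 0.01<=p<0.05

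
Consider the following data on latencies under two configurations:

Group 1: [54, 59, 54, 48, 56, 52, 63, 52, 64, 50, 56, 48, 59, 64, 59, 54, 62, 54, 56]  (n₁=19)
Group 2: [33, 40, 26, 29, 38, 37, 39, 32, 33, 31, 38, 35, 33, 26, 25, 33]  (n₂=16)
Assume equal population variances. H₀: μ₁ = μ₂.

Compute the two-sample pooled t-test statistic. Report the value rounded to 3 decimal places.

test statistic = 13.854

x̄₁=56.000, s₁=5.011, n₁=19
x̄₂=33.000, s₂=4.747, n₂=16
s_p² = [18·5.011² + 15·4.747²]/33 = 23.9394
SE = √(s_p²·(1/19+1/16)) = 1.6602
t = (56.000−33.000)/1.6602 = 13.8540
df = 33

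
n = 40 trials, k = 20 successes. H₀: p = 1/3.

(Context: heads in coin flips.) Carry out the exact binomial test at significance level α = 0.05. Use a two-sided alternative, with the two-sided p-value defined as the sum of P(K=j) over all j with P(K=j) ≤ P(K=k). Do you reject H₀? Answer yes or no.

reject H₀: yes

Exact binomial: n=40, k=20, p₀=1/3=0.3333
P(X=j) = C(n,j)·p₀^j·(1−p₀)^(n−j); p = Σ P(X=j) over j with P(X=j) ≤ P(X=20)
p-value (two-sided) = 0.02937
At α=0.05: p < α → reject H₀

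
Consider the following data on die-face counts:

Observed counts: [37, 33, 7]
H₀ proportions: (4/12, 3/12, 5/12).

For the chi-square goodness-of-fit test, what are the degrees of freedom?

degrees of freedom = 2

df = k − 1 = 3 − 1 = 2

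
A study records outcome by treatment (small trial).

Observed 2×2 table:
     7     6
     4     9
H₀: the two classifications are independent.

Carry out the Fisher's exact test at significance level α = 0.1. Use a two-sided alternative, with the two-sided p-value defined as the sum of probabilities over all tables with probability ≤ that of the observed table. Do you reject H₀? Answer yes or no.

Margins: r₁=13, r₂=13, c₁=11, c₂=15, n=26
p_obs = C(13,7)·C(13,4)/C(26,11); sum pmf over tables with pmf ≤ p_obs
p-value (two-sided) = 0.42831
At α=0.1: p ≥ α → fail to reject H₀

reject H₀: no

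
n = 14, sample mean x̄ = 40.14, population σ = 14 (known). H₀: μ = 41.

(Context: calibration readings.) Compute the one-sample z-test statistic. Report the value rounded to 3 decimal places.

test statistic = -0.230

SE = σ/√n = 14/√14 = 3.7417
z = (x̄−μ₀)/SE = (40.14−41)/3.7417 = -0.2298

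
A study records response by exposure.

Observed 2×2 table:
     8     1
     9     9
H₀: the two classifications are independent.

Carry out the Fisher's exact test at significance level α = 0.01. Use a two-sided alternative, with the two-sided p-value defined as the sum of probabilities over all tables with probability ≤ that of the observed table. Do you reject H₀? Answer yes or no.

reject H₀: no

Margins: r₁=9, r₂=18, c₁=17, c₂=10, n=27
p_obs = C(9,8)·C(18,9)/C(27,17); sum pmf over tables with pmf ≤ p_obs
p-value (two-sided) = 0.09117
At α=0.01: p ≥ α → fail to reject H₀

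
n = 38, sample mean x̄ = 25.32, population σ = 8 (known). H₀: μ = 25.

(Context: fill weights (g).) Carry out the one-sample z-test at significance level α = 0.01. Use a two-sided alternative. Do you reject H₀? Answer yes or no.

reject H₀: no

SE = σ/√n = 8/√38 = 1.2978
z = (x̄−μ₀)/SE = (25.32−25)/1.2978 = 0.2466
p-value (two-sided) = 0.80524
At α=0.01: p ≥ α → fail to reject H₀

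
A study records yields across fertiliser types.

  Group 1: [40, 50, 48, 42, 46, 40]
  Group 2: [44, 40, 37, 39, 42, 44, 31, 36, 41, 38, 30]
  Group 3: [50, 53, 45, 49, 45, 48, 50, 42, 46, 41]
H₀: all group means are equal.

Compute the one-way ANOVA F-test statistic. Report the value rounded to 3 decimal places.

Group means [44.33, 38.36, 46.90], grand mean 42.852
SSB = Σnᵢ(x̄ᵢ−x̄)² = 398.629; SSW = ΣΣ(x−x̄ᵢ)² = 438.779
MSB = 398.629/2 = 199.3143; MSW = 438.779/24 = 18.2824
F = MSB/MSW = 10.9019
df = (2, 24)

test statistic = 10.902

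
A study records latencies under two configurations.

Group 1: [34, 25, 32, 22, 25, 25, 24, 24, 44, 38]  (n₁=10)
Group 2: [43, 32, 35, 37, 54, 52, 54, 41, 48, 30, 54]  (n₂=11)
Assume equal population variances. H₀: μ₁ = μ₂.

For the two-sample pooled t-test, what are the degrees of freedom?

df = n₁ + n₂ − 2 = 10 + 11 − 2 = 19

degrees of freedom = 19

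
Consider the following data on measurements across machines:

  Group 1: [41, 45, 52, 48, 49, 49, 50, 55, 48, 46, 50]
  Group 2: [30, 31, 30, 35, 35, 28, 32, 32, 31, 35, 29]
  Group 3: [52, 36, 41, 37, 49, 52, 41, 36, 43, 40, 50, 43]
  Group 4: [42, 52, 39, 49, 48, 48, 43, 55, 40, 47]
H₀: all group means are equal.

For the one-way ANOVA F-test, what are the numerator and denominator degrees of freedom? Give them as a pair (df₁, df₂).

k = 4 groups, N = 44 total
df = (k−1, N−k) = (4−1, 44−4) = (3, 40)

degrees of freedom = [3, 40]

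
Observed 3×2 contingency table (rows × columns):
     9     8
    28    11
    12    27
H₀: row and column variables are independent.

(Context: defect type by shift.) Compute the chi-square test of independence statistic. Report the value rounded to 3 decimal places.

Row totals [17, 39, 39], col totals [49, 46], n=95
χ² = (9−8.77)²/8.77 + (8−8.23)²/8.23 + (28−20.12)²/20.12 + (11−18.88)²/18.88 + (12−20.12)²/20.12 + (27−18.88)²/18.88 = 13.1567
df = 2

test statistic = 13.157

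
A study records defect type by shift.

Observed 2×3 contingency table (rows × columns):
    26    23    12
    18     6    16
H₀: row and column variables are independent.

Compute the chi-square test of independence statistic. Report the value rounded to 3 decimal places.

test statistic = 7.970

Row totals [61, 40], col totals [44, 29, 28], n=101
χ² = (26−26.57)²/26.57 + (23−17.51)²/17.51 + (12−16.91)²/16.91 + (18−17.43)²/17.43 + (6−11.49)²/11.49 + (16−11.09)²/11.09 = 7.9697
df = 2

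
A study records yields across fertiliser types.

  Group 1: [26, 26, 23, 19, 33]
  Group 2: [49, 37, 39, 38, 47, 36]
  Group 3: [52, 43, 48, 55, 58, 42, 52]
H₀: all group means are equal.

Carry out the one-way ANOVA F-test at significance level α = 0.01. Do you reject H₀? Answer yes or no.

reject H₀: yes

Group means [25.40, 41.00, 50.00], grand mean 40.167
SSB = Σnᵢ(x̄ᵢ−x̄)² = 1771.300; SSW = ΣΣ(x−x̄ᵢ)² = 473.200
MSB = 1771.300/2 = 885.6500; MSW = 473.200/15 = 31.5467
F = MSB/MSW = 28.0743
df = (2, 15)
p-value (upper-tail) = 0.00001
At α=0.01: p < α → reject H₀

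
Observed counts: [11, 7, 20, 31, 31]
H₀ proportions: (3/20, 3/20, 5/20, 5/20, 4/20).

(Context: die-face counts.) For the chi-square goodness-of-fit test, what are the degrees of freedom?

degrees of freedom = 4

df = k − 1 = 5 − 1 = 4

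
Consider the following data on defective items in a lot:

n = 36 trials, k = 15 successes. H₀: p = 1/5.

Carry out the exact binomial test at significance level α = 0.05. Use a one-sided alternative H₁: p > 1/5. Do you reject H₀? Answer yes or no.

reject H₀: yes

Exact binomial: n=36, k=15, p₀=1/5=0.2000
P(X≥15) from Σ C(n,i)·p₀^i·(1−p₀)^(n−i)
p-value (one-sided, H₁ greater) = 0.00245
At α=0.05: p < α → reject H₀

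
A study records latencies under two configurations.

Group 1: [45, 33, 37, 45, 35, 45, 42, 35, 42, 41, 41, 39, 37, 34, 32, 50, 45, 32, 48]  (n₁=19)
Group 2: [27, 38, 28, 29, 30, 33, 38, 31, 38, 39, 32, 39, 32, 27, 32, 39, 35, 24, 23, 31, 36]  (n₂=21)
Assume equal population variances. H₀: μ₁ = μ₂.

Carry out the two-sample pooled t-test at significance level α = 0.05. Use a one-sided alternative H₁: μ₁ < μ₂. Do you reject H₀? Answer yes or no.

x̄₁=39.895, s₁=5.557, n₁=19
x̄₂=32.429, s₂=5.016, n₂=21
s_p² = [18·5.557² + 20·5.016²]/38 = 27.8666
SE = √(s_p²·(1/19+1/21)) = 1.6714
t = (39.895−32.429)/1.6714 = 4.4670
df = 38
p-value (one-sided, H₁ less) = 0.99997
At α=0.05: p ≥ α → fail to reject H₀

reject H₀: no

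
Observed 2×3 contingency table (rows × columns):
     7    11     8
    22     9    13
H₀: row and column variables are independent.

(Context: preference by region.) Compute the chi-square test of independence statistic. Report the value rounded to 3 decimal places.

test statistic = 4.841

Row totals [26, 44], col totals [29, 20, 21], n=70
χ² = (7−10.77)²/10.77 + (11−7.43)²/7.43 + (8−7.80)²/7.80 + (22−18.23)²/18.23 + (9−12.57)²/12.57 + (13−13.20)²/13.20 = 4.8406
df = 2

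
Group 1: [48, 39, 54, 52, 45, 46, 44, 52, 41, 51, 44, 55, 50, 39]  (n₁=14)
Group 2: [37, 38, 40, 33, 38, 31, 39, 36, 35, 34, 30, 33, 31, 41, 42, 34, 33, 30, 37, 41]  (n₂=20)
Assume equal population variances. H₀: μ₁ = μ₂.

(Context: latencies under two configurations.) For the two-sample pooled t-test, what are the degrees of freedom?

degrees of freedom = 32

df = n₁ + n₂ − 2 = 14 + 20 − 2 = 32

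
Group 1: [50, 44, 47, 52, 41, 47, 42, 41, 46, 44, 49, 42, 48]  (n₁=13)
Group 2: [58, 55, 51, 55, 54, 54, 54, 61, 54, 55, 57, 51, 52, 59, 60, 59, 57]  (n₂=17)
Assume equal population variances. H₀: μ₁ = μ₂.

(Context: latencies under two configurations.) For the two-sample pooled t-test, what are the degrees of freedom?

df = n₁ + n₂ − 2 = 13 + 17 − 2 = 28

degrees of freedom = 28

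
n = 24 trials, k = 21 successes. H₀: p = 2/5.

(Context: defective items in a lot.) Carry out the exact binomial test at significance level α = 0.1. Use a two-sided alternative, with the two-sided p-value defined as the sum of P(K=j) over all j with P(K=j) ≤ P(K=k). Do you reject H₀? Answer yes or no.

reject H₀: yes

Exact binomial: n=24, k=21, p₀=2/5=0.4000
P(X=j) = C(n,j)·p₀^j·(1−p₀)^(n−j); p = Σ P(X=j) over j with P(X=j) ≤ P(X=21)
p-value (two-sided) = 0.00000
At α=0.1: p < α → reject H₀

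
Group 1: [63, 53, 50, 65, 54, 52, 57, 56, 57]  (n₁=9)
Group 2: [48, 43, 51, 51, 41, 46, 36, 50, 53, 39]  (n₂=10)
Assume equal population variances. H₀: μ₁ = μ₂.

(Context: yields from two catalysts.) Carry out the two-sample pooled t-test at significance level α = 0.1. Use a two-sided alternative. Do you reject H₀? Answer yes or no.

reject H₀: yes

x̄₁=56.333, s₁=4.950, n₁=9
x̄₂=45.800, s₂=5.789, n₂=10
s_p² = [8·4.950² + 9·5.789²]/17 = 29.2706
SE = √(s_p²·(1/9+1/10)) = 2.4858
t = (56.333−45.800)/2.4858 = 4.2374
df = 17
p-value (two-sided) = 0.00056
At α=0.1: p < α → reject H₀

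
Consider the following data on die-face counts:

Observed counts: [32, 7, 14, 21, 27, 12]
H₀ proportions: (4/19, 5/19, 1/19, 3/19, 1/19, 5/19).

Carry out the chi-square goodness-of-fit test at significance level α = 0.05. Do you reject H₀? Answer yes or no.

n = 113; E_i = n·p_i = [23.79, 29.74, 5.95, 17.84, 5.95, 29.74]
χ² = (32−23.79)²/23.79 + (7−29.74)²/29.74 + (14−5.95)²/5.95 + (21−17.84)²/17.84 + (27−5.95)²/5.95 + (12−29.74)²/29.74 = 116.7823
df = 5
p-value (upper-tail) = 0.00000
At α=0.05: p < α → reject H₀

reject H₀: yes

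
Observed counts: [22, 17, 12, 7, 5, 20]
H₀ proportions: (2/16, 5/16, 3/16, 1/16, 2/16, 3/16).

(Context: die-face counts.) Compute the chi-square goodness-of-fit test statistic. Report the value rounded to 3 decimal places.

test statistic = 21.604

n = 83; E_i = n·p_i = [10.38, 25.94, 15.56, 5.19, 10.38, 15.56]
χ² = (22−10.38)²/10.38 + (17−25.94)²/25.94 + (12−15.56)²/15.56 + (7−5.19)²/5.19 + (5−10.38)²/10.38 + (20−15.56)²/15.56 = 21.6040
df = 5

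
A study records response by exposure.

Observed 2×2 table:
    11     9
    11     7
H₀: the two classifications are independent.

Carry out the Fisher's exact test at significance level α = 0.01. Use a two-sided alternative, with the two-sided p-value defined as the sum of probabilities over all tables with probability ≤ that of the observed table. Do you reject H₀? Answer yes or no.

reject H₀: no

Margins: r₁=20, r₂=18, c₁=22, c₂=16, n=38
p_obs = C(20,11)·C(18,11)/C(38,22); sum pmf over tables with pmf ≤ p_obs
p-value (two-sided) = 0.75215
At α=0.01: p ≥ α → fail to reject H₀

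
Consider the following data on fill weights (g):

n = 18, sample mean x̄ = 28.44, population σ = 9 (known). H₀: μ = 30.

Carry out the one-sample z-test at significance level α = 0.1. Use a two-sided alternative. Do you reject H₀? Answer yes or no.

SE = σ/√n = 9/√18 = 2.1213
z = (x̄−μ₀)/SE = (28.44−30)/2.1213 = -0.7354
p-value (two-sided) = 0.46210
At α=0.1: p ≥ α → fail to reject H₀

reject H₀: no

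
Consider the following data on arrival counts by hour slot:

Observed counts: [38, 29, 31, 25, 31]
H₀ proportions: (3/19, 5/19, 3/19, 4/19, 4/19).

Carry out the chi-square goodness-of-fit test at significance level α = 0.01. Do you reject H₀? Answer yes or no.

reject H₀: yes

n = 154; E_i = n·p_i = [24.32, 40.53, 24.32, 32.42, 32.42]
χ² = (38−24.32)²/24.32 + (29−40.53)²/40.53 + (31−24.32)²/24.32 + (25−32.42)²/32.42 + (31−32.42)²/32.42 = 14.5777
df = 4
p-value (upper-tail) = 0.00566
At α=0.01: p < α → reject H₀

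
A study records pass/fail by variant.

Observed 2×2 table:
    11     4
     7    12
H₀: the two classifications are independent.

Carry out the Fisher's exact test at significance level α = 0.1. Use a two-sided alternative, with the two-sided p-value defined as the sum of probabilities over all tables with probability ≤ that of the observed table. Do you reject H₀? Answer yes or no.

Margins: r₁=15, r₂=19, c₁=18, c₂=16, n=34
p_obs = C(15,11)·C(19,7)/C(34,18); sum pmf over tables with pmf ≤ p_obs
p-value (two-sided) = 0.04544
At α=0.1: p < α → reject H₀

reject H₀: yes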